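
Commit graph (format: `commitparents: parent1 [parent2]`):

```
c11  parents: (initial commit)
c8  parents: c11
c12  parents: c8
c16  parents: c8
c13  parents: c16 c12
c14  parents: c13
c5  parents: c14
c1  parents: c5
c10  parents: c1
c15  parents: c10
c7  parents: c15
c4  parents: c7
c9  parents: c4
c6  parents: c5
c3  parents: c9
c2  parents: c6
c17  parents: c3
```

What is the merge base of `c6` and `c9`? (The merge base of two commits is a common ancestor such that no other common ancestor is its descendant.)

Ancestors of c6: {c11, c12, c13, c14, c16, c5, c6, c8}.
Ancestors of c9: {c1, c10, c11, c12, c13, c14, c15, c16, c4, c5, c7, c8, c9}.
Common ancestors: {c11, c12, c13, c14, c16, c5, c8}.
Among these, c5 is not an ancestor of any other common ancestor — it is the merge base.

c5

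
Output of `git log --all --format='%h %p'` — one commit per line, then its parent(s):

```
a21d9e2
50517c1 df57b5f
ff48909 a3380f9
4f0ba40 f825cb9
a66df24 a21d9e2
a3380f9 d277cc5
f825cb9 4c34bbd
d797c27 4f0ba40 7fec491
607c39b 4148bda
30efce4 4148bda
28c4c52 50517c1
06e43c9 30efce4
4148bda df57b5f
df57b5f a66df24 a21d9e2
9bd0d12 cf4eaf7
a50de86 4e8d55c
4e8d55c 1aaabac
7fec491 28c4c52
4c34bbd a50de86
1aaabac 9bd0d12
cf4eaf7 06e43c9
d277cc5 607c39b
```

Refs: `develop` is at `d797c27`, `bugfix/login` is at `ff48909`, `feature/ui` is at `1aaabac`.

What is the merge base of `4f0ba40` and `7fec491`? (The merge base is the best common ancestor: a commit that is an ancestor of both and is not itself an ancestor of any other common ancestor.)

df57b5f

Ancestors of 4f0ba40: {06e43c9, 1aaabac, 30efce4, 4148bda, 4c34bbd, 4e8d55c, 4f0ba40, 9bd0d12, a21d9e2, a50de86, a66df24, cf4eaf7, df57b5f, f825cb9}.
Ancestors of 7fec491: {28c4c52, 50517c1, 7fec491, a21d9e2, a66df24, df57b5f}.
Common ancestors: {a21d9e2, a66df24, df57b5f}.
Among these, df57b5f is not an ancestor of any other common ancestor — it is the merge base.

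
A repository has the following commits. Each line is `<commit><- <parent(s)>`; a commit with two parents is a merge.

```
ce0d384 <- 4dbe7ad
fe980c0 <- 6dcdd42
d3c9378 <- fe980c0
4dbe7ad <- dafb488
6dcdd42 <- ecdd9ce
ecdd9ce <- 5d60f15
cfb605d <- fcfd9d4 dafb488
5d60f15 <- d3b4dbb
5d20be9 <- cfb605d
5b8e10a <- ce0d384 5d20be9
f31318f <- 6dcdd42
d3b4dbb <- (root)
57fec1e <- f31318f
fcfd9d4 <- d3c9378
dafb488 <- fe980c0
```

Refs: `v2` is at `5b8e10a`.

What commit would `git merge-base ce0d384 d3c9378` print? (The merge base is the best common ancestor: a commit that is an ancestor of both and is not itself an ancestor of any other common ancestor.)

Ancestors of ce0d384: {4dbe7ad, 5d60f15, 6dcdd42, ce0d384, d3b4dbb, dafb488, ecdd9ce, fe980c0}.
Ancestors of d3c9378: {5d60f15, 6dcdd42, d3b4dbb, d3c9378, ecdd9ce, fe980c0}.
Common ancestors: {5d60f15, 6dcdd42, d3b4dbb, ecdd9ce, fe980c0}.
Among these, fe980c0 is not an ancestor of any other common ancestor — it is the merge base.

fe980c0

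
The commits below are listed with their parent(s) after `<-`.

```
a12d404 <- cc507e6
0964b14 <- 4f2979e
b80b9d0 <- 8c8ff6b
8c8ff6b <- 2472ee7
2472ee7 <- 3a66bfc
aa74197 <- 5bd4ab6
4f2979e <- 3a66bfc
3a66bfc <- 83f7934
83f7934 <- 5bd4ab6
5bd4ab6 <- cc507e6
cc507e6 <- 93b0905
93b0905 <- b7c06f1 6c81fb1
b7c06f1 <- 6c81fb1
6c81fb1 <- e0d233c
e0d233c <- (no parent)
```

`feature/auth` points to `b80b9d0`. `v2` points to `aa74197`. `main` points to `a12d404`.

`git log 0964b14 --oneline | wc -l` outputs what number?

Walking parent pointers from 0964b14: reachable set = {0964b14, 3a66bfc, 4f2979e, 5bd4ab6, 6c81fb1, 83f7934, 93b0905, b7c06f1, cc507e6, e0d233c}.
That is 10 commits.

10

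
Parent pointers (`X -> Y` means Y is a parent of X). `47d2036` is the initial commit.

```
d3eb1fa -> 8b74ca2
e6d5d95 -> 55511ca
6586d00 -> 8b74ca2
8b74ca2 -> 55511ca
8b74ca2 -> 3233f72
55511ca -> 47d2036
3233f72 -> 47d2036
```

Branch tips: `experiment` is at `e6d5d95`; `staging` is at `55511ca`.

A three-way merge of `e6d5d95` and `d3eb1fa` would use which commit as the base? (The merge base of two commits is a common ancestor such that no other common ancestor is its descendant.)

Ancestors of e6d5d95: {47d2036, 55511ca, e6d5d95}.
Ancestors of d3eb1fa: {3233f72, 47d2036, 55511ca, 8b74ca2, d3eb1fa}.
Common ancestors: {47d2036, 55511ca}.
Among these, 55511ca is not an ancestor of any other common ancestor — it is the merge base.

55511ca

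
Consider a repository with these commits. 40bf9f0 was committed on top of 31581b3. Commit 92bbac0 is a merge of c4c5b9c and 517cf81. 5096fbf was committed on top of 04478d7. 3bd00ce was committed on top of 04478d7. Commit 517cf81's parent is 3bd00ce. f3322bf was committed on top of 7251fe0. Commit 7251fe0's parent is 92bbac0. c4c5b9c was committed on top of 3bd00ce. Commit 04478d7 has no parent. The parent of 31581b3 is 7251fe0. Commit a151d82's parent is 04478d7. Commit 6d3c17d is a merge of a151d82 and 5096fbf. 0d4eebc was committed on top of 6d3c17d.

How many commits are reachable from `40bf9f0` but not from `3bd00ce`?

6

Reachable from 40bf9f0: {04478d7, 31581b3, 3bd00ce, 40bf9f0, 517cf81, 7251fe0, 92bbac0, c4c5b9c}.
Reachable from 3bd00ce: {04478d7, 3bd00ce}.
In 40bf9f0's history but not 3bd00ce's: {31581b3, 40bf9f0, 517cf81, 7251fe0, 92bbac0, c4c5b9c} — 6 commits.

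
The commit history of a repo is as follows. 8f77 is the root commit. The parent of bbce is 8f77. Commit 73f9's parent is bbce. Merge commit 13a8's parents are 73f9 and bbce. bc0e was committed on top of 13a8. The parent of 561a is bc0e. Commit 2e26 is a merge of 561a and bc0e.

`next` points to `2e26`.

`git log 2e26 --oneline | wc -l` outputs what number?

Walking parent pointers from 2e26: reachable set = {13a8, 2e26, 561a, 73f9, 8f77, bbce, bc0e}.
That is 7 commits.

7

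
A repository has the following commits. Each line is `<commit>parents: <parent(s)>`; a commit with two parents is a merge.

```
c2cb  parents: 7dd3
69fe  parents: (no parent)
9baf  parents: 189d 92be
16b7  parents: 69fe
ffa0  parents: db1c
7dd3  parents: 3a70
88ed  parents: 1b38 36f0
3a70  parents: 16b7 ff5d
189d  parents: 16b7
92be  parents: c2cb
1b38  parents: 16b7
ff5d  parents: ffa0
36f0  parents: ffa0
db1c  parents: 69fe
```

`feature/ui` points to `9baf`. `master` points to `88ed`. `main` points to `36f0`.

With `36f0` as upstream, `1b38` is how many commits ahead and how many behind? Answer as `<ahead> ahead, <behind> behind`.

2 ahead, 3 behind

Reachable from 1b38: {16b7, 1b38, 69fe}.
Reachable from 36f0: {36f0, 69fe, db1c, ffa0}.
Only in 1b38's history (ahead): {16b7, 1b38} — 2.
Only in 36f0's history (behind): {36f0, db1c, ffa0} — 3.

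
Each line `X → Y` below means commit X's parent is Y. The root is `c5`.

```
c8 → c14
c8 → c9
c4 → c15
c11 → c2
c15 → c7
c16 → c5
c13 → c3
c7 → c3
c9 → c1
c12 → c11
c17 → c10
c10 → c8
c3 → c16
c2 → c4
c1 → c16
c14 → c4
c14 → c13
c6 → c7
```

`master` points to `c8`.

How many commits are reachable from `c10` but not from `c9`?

8

Reachable from c10: {c1, c10, c13, c14, c15, c16, c3, c4, c5, c7, c8, c9}.
Reachable from c9: {c1, c16, c5, c9}.
In c10's history but not c9's: {c10, c13, c14, c15, c3, c4, c7, c8} — 8 commits.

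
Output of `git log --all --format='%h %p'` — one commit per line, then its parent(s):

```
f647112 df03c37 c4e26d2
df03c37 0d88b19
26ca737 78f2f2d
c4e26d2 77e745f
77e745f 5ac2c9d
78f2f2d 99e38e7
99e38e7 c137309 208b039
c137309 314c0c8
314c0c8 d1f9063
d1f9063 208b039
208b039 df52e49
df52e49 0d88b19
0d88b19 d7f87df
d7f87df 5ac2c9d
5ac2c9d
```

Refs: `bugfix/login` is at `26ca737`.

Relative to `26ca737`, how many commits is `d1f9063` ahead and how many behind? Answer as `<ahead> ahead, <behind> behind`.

Reachable from d1f9063: {0d88b19, 208b039, 5ac2c9d, d1f9063, d7f87df, df52e49}.
Reachable from 26ca737: {0d88b19, 208b039, 26ca737, 314c0c8, 5ac2c9d, 78f2f2d, 99e38e7, c137309, d1f9063, d7f87df, df52e49}.
Only in d1f9063's history (ahead): {} — 0.
Only in 26ca737's history (behind): {26ca737, 314c0c8, 78f2f2d, 99e38e7, c137309} — 5.

0 ahead, 5 behind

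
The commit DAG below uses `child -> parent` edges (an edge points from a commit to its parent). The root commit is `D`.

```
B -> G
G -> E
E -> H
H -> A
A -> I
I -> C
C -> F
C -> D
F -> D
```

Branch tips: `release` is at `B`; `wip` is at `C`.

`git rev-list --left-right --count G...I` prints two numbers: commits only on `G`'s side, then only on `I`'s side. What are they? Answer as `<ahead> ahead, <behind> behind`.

4 ahead, 0 behind

Reachable from G: {A, C, D, E, F, G, H, I}.
Reachable from I: {C, D, F, I}.
Only in G's history (ahead): {A, E, G, H} — 4.
Only in I's history (behind): {} — 0.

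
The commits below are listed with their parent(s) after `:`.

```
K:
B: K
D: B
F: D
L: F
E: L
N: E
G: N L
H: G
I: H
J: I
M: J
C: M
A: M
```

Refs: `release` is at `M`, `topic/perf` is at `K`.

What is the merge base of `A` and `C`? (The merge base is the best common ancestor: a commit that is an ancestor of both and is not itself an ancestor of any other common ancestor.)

M

Ancestors of A: {A, B, D, E, F, G, H, I, J, K, L, M, N}.
Ancestors of C: {B, C, D, E, F, G, H, I, J, K, L, M, N}.
Common ancestors: {B, D, E, F, G, H, I, J, K, L, M, N}.
Among these, M is not an ancestor of any other common ancestor — it is the merge base.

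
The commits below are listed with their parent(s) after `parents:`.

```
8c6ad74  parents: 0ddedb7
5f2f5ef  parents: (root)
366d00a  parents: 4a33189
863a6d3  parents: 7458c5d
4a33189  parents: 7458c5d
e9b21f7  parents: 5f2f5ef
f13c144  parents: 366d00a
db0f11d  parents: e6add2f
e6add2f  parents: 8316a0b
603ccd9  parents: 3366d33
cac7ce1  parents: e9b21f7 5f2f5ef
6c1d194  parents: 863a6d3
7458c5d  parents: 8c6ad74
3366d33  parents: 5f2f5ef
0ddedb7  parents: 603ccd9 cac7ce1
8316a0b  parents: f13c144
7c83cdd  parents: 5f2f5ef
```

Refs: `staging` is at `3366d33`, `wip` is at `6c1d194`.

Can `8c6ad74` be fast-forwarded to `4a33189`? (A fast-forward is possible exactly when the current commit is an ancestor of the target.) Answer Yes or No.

A fast-forward from 8c6ad74 to 4a33189 is possible iff 8c6ad74 is an ancestor of 4a33189.
Ancestors of 4a33189: {0ddedb7, 3366d33, 4a33189, 5f2f5ef, 603ccd9, 7458c5d, 8c6ad74, cac7ce1, e9b21f7}.
8c6ad74 is among them, so fast-forward is possible.

Yes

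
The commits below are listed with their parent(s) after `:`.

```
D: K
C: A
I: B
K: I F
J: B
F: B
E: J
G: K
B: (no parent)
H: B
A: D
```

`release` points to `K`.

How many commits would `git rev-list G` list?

5

Walking parent pointers from G: reachable set = {B, F, G, I, K}.
That is 5 commits.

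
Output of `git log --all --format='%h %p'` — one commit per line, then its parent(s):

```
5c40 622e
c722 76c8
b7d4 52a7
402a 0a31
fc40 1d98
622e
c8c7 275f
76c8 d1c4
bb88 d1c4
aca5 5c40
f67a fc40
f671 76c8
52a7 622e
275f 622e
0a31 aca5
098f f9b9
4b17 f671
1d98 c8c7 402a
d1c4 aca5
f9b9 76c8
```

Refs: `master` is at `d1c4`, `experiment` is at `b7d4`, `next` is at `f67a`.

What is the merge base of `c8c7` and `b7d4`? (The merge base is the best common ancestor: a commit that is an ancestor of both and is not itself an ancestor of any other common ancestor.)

622e

Ancestors of c8c7: {275f, 622e, c8c7}.
Ancestors of b7d4: {52a7, 622e, b7d4}.
Common ancestors: {622e}.
The only common ancestor is 622e, so it is the merge base.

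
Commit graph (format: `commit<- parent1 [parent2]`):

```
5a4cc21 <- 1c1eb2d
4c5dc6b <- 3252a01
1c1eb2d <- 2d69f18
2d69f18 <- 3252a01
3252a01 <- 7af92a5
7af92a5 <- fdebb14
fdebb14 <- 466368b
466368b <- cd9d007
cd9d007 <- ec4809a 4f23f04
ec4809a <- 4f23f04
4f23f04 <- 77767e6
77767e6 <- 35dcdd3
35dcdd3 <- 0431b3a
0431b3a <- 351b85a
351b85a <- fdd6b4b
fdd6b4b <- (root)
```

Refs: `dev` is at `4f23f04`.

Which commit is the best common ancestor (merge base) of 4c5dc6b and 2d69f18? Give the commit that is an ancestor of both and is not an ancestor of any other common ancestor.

3252a01

Ancestors of 4c5dc6b: {0431b3a, 3252a01, 351b85a, 35dcdd3, 466368b, 4c5dc6b, 4f23f04, 77767e6, 7af92a5, cd9d007, ec4809a, fdd6b4b, fdebb14}.
Ancestors of 2d69f18: {0431b3a, 2d69f18, 3252a01, 351b85a, 35dcdd3, 466368b, 4f23f04, 77767e6, 7af92a5, cd9d007, ec4809a, fdd6b4b, fdebb14}.
Common ancestors: {0431b3a, 3252a01, 351b85a, 35dcdd3, 466368b, 4f23f04, 77767e6, 7af92a5, cd9d007, ec4809a, fdd6b4b, fdebb14}.
Among these, 3252a01 is not an ancestor of any other common ancestor — it is the merge base.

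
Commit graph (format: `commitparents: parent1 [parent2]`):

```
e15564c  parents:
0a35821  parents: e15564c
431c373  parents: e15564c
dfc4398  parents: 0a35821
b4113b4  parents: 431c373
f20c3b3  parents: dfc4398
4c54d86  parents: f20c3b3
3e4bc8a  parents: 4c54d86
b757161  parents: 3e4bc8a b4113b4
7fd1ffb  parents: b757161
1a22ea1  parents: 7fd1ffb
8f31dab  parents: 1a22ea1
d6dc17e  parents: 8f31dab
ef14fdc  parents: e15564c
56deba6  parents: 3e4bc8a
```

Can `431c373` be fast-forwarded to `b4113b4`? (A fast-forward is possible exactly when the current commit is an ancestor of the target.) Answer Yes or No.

Yes

A fast-forward from 431c373 to b4113b4 is possible iff 431c373 is an ancestor of b4113b4.
Ancestors of b4113b4: {431c373, b4113b4, e15564c}.
431c373 is among them, so fast-forward is possible.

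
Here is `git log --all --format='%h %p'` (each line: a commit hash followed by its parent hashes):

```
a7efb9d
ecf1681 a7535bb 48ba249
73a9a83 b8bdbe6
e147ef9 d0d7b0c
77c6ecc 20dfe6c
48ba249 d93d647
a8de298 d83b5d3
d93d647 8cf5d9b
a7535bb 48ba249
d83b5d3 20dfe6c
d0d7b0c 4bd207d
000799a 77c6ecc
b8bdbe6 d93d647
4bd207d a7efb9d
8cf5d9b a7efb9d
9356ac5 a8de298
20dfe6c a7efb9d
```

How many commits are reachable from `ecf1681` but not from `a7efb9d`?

Reachable from ecf1681: {48ba249, 8cf5d9b, a7535bb, a7efb9d, d93d647, ecf1681}.
Reachable from a7efb9d: {a7efb9d}.
In ecf1681's history but not a7efb9d's: {48ba249, 8cf5d9b, a7535bb, d93d647, ecf1681} — 5 commits.

5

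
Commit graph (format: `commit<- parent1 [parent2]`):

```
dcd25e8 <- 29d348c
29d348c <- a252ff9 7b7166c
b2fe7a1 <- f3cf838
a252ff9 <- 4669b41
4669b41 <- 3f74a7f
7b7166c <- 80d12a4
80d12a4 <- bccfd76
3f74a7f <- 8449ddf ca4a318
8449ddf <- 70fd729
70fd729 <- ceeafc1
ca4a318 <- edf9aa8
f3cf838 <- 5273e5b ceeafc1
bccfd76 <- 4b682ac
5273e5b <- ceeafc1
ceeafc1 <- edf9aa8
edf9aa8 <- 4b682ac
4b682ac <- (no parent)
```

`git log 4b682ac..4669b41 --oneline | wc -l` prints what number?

Reachable from 4669b41: {3f74a7f, 4669b41, 4b682ac, 70fd729, 8449ddf, ca4a318, ceeafc1, edf9aa8}.
Reachable from 4b682ac: {4b682ac}.
In 4669b41's history but not 4b682ac's: {3f74a7f, 4669b41, 70fd729, 8449ddf, ca4a318, ceeafc1, edf9aa8} — 7 commits.

7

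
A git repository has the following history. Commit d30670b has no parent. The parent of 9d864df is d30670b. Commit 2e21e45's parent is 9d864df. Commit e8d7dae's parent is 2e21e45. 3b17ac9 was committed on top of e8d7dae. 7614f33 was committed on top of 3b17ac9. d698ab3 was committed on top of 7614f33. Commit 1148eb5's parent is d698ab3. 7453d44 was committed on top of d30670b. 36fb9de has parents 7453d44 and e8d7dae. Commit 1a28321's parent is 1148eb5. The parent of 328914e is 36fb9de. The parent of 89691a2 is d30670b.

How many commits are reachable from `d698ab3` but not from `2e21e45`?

4

Reachable from d698ab3: {2e21e45, 3b17ac9, 7614f33, 9d864df, d30670b, d698ab3, e8d7dae}.
Reachable from 2e21e45: {2e21e45, 9d864df, d30670b}.
In d698ab3's history but not 2e21e45's: {3b17ac9, 7614f33, d698ab3, e8d7dae} — 4 commits.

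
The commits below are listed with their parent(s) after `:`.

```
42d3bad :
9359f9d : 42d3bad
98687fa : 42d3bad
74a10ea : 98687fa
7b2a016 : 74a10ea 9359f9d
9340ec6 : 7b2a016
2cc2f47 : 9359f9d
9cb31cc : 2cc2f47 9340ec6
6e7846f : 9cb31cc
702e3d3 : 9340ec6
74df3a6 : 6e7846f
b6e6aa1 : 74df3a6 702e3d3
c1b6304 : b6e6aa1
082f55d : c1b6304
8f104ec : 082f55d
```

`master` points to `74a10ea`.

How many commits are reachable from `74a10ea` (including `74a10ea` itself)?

3

Walking parent pointers from 74a10ea: reachable set = {42d3bad, 74a10ea, 98687fa}.
That is 3 commits.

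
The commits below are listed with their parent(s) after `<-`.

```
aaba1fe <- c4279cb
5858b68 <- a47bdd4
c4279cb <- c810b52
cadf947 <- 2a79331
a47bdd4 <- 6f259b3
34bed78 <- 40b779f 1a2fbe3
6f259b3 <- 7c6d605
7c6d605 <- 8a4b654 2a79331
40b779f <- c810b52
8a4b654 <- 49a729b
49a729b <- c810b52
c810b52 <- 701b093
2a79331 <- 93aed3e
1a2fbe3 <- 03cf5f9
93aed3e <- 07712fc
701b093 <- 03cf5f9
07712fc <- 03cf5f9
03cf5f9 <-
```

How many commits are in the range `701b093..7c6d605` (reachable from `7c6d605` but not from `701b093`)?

Reachable from 7c6d605: {03cf5f9, 07712fc, 2a79331, 49a729b, 701b093, 7c6d605, 8a4b654, 93aed3e, c810b52}.
Reachable from 701b093: {03cf5f9, 701b093}.
In 7c6d605's history but not 701b093's: {07712fc, 2a79331, 49a729b, 7c6d605, 8a4b654, 93aed3e, c810b52} — 7 commits.

7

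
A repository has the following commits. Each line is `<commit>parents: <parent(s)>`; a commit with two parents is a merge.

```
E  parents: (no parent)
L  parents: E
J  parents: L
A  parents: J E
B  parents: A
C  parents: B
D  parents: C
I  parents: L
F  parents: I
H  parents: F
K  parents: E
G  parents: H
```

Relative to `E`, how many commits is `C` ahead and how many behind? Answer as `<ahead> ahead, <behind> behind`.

5 ahead, 0 behind

Reachable from C: {A, B, C, E, J, L}.
Reachable from E: {E}.
Only in C's history (ahead): {A, B, C, J, L} — 5.
Only in E's history (behind): {} — 0.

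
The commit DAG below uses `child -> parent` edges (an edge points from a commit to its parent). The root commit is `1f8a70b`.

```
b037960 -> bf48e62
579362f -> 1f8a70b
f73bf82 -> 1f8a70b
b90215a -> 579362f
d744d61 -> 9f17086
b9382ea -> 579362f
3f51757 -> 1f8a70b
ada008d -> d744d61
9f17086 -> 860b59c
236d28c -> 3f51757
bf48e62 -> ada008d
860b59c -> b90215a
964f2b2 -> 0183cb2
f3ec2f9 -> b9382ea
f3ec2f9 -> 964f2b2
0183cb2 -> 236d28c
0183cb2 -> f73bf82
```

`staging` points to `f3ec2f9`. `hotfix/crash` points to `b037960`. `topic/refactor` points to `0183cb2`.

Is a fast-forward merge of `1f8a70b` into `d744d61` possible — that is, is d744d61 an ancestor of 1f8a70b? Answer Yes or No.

A fast-forward from d744d61 to 1f8a70b is possible iff d744d61 is an ancestor of 1f8a70b.
Ancestors of 1f8a70b: {1f8a70b}.
d744d61 is not among them, so fast-forward is not possible.

No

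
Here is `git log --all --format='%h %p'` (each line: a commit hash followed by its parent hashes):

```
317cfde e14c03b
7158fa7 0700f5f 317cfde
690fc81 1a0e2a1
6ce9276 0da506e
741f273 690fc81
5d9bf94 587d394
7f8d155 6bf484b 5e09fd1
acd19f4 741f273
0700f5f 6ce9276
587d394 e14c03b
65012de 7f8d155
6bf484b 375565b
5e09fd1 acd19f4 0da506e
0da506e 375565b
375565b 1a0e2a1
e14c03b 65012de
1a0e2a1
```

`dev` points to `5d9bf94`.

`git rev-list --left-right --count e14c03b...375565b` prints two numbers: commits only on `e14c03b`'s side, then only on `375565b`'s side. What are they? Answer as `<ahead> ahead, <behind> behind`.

Reachable from e14c03b: {0da506e, 1a0e2a1, 375565b, 5e09fd1, 65012de, 690fc81, 6bf484b, 741f273, 7f8d155, acd19f4, e14c03b}.
Reachable from 375565b: {1a0e2a1, 375565b}.
Only in e14c03b's history (ahead): {0da506e, 5e09fd1, 65012de, 690fc81, 6bf484b, 741f273, 7f8d155, acd19f4, e14c03b} — 9.
Only in 375565b's history (behind): {} — 0.

9 ahead, 0 behind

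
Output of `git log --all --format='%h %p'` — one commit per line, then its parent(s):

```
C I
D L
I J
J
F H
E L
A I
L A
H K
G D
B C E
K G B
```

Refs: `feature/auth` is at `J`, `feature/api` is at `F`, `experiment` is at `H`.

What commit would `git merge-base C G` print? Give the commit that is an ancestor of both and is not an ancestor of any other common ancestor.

Ancestors of C: {C, I, J}.
Ancestors of G: {A, D, G, I, J, L}.
Common ancestors: {I, J}.
Among these, I is not an ancestor of any other common ancestor — it is the merge base.

I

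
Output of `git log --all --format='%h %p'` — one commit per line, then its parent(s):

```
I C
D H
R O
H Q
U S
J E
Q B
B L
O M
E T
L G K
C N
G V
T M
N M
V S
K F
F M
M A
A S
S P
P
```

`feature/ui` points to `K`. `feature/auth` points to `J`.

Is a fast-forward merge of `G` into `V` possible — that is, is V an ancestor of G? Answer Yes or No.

Yes

A fast-forward from V to G is possible iff V is an ancestor of G.
Ancestors of G: {G, P, S, V}.
V is among them, so fast-forward is possible.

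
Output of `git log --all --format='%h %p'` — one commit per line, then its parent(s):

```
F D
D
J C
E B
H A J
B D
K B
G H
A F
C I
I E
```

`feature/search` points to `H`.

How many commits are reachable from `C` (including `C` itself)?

Walking parent pointers from C: reachable set = {B, C, D, E, I}.
That is 5 commits.

5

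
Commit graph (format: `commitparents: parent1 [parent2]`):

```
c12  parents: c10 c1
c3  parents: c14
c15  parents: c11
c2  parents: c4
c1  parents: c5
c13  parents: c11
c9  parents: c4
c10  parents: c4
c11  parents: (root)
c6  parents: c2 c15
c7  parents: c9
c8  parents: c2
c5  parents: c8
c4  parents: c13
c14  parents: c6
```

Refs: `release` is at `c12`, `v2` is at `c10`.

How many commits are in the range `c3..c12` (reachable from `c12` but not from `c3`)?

5

Reachable from c12: {c1, c10, c11, c12, c13, c2, c4, c5, c8}.
Reachable from c3: {c11, c13, c14, c15, c2, c3, c4, c6}.
In c12's history but not c3's: {c1, c10, c12, c5, c8} — 5 commits.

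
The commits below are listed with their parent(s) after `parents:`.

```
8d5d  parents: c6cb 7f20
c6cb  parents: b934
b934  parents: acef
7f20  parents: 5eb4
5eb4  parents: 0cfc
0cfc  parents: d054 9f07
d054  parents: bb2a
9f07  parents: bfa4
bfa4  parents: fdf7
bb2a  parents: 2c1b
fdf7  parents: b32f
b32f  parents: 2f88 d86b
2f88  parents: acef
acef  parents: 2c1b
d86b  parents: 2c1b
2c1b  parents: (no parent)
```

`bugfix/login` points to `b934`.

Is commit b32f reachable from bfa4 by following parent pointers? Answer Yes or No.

Ancestors of bfa4 (commits reachable by following parents): {2c1b, 2f88, acef, b32f, bfa4, d86b, fdf7}.
b32f is in that set, so it is an ancestor of bfa4.

Yes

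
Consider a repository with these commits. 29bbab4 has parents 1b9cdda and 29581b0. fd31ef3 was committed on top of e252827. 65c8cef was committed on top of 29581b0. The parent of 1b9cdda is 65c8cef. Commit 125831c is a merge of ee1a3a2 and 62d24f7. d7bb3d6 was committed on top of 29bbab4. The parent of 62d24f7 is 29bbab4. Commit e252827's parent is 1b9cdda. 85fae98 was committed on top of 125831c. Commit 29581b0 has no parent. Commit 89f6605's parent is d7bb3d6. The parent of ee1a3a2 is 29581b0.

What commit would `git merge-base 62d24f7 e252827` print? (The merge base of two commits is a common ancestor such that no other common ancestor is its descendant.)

Ancestors of 62d24f7: {1b9cdda, 29581b0, 29bbab4, 62d24f7, 65c8cef}.
Ancestors of e252827: {1b9cdda, 29581b0, 65c8cef, e252827}.
Common ancestors: {1b9cdda, 29581b0, 65c8cef}.
Among these, 1b9cdda is not an ancestor of any other common ancestor — it is the merge base.

1b9cdda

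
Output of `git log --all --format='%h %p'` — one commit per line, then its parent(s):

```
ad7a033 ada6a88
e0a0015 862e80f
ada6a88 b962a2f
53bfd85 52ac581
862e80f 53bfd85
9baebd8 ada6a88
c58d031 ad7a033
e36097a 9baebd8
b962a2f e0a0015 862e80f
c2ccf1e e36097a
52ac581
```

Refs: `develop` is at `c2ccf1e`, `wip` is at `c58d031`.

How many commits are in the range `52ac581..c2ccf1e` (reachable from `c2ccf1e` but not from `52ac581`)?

Reachable from c2ccf1e: {52ac581, 53bfd85, 862e80f, 9baebd8, ada6a88, b962a2f, c2ccf1e, e0a0015, e36097a}.
Reachable from 52ac581: {52ac581}.
In c2ccf1e's history but not 52ac581's: {53bfd85, 862e80f, 9baebd8, ada6a88, b962a2f, c2ccf1e, e0a0015, e36097a} — 8 commits.

8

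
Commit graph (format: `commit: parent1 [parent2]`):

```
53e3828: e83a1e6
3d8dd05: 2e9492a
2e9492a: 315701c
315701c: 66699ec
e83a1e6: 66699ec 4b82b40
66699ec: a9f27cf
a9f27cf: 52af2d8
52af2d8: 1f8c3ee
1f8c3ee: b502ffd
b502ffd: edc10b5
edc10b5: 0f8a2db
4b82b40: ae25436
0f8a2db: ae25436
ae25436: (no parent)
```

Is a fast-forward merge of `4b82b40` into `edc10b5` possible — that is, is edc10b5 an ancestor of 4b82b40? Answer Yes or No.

No

A fast-forward from edc10b5 to 4b82b40 is possible iff edc10b5 is an ancestor of 4b82b40.
Ancestors of 4b82b40: {4b82b40, ae25436}.
edc10b5 is not among them, so fast-forward is not possible.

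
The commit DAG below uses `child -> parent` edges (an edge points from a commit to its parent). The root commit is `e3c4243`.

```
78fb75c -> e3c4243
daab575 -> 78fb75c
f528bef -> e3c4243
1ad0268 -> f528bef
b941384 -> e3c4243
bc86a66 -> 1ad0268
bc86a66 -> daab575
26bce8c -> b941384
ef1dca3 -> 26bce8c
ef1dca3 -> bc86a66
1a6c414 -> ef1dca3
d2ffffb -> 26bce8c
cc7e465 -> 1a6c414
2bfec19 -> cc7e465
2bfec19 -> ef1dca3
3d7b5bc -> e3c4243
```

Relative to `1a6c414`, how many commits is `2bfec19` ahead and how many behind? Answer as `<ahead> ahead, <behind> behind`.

2 ahead, 0 behind

Reachable from 2bfec19: {1a6c414, 1ad0268, 26bce8c, 2bfec19, 78fb75c, b941384, bc86a66, cc7e465, daab575, e3c4243, ef1dca3, f528bef}.
Reachable from 1a6c414: {1a6c414, 1ad0268, 26bce8c, 78fb75c, b941384, bc86a66, daab575, e3c4243, ef1dca3, f528bef}.
Only in 2bfec19's history (ahead): {2bfec19, cc7e465} — 2.
Only in 1a6c414's history (behind): {} — 0.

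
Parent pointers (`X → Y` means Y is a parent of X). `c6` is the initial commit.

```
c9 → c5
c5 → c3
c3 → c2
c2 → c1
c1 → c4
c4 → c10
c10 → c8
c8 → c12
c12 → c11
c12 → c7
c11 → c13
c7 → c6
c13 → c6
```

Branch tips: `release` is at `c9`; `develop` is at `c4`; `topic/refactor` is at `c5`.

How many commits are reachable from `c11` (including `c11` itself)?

Walking parent pointers from c11: reachable set = {c11, c13, c6}.
That is 3 commits.

3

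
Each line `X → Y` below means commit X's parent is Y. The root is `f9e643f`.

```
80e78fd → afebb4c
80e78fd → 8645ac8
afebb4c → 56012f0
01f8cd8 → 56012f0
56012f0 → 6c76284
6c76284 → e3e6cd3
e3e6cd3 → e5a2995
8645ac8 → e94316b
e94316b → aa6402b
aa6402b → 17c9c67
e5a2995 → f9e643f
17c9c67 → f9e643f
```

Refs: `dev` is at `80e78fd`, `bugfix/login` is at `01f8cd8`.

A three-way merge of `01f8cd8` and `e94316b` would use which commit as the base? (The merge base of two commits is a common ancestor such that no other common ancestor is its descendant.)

f9e643f

Ancestors of 01f8cd8: {01f8cd8, 56012f0, 6c76284, e3e6cd3, e5a2995, f9e643f}.
Ancestors of e94316b: {17c9c67, aa6402b, e94316b, f9e643f}.
Common ancestors: {f9e643f}.
The only common ancestor is f9e643f, so it is the merge base.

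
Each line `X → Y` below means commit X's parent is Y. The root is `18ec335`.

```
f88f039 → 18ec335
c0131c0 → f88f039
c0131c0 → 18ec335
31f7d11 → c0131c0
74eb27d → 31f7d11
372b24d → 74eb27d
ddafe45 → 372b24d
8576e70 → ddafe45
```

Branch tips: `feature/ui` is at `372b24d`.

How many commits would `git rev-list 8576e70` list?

8

Walking parent pointers from 8576e70: reachable set = {18ec335, 31f7d11, 372b24d, 74eb27d, 8576e70, c0131c0, ddafe45, f88f039}.
That is 8 commits.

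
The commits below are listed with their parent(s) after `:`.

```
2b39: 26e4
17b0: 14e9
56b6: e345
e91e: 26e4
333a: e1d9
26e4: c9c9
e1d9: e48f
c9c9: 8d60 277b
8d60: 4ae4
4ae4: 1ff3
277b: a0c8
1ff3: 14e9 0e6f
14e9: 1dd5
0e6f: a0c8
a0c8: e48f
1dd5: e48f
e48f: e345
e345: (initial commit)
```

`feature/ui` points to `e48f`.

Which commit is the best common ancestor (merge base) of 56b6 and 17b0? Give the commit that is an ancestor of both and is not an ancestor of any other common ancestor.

e345

Ancestors of 56b6: {56b6, e345}.
Ancestors of 17b0: {14e9, 17b0, 1dd5, e345, e48f}.
Common ancestors: {e345}.
The only common ancestor is e345, so it is the merge base.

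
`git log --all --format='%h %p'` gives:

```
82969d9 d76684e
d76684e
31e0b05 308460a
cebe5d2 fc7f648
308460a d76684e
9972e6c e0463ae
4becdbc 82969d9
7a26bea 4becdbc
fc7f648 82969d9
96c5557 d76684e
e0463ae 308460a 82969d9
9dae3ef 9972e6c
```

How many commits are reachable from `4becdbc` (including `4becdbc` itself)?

3

Walking parent pointers from 4becdbc: reachable set = {4becdbc, 82969d9, d76684e}.
That is 3 commits.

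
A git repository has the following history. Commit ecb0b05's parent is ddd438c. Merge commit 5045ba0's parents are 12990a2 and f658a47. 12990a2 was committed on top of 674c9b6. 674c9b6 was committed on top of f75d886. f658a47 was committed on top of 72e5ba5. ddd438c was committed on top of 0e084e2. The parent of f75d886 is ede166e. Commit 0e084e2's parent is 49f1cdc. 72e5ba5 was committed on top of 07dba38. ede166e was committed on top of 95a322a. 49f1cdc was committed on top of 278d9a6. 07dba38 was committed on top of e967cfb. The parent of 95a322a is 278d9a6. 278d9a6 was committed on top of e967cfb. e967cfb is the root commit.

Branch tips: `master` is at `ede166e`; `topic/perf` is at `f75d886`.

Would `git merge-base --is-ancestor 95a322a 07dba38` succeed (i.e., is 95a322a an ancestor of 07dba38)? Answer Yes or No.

Ancestors of 07dba38: {07dba38, e967cfb}.
95a322a is not in that set, so it is not an ancestor of 07dba38.

No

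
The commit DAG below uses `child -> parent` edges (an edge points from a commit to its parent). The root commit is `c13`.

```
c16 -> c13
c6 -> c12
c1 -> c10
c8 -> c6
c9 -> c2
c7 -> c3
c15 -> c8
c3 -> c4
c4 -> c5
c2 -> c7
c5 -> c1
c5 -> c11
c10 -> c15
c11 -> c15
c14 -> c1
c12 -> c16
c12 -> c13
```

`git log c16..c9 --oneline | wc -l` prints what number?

13

Reachable from c9: {c1, c10, c11, c12, c13, c15, c16, c2, c3, c4, c5, c6, c7, c8, c9}.
Reachable from c16: {c13, c16}.
In c9's history but not c16's: {c1, c10, c11, c12, c15, c2, c3, c4, c5, c6, c7, c8, c9} — 13 commits.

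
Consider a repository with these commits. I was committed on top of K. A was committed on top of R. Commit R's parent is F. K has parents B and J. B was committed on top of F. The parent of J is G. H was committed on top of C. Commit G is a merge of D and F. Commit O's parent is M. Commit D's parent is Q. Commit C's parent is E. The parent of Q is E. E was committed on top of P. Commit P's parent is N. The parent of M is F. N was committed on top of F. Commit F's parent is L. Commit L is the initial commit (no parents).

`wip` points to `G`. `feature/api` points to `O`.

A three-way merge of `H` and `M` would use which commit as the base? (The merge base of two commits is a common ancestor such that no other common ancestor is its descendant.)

F

Ancestors of H: {C, E, F, H, L, N, P}.
Ancestors of M: {F, L, M}.
Common ancestors: {F, L}.
Among these, F is not an ancestor of any other common ancestor — it is the merge base.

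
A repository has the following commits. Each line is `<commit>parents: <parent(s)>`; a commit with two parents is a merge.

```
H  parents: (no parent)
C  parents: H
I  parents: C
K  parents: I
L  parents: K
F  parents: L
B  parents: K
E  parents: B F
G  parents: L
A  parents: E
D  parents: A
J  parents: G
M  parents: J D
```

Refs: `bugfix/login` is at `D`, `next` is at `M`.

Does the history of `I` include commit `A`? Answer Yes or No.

No

Ancestors of I: {C, H, I}.
A is not in that set, so it is not an ancestor of I.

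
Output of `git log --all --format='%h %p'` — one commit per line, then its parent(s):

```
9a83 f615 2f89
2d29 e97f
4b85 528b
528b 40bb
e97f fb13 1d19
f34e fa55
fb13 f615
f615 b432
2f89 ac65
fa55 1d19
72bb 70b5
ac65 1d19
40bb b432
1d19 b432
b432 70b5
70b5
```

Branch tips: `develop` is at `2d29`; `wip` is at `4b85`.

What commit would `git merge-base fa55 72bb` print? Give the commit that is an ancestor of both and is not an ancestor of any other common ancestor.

70b5

Ancestors of fa55: {1d19, 70b5, b432, fa55}.
Ancestors of 72bb: {70b5, 72bb}.
Common ancestors: {70b5}.
The only common ancestor is 70b5, so it is the merge base.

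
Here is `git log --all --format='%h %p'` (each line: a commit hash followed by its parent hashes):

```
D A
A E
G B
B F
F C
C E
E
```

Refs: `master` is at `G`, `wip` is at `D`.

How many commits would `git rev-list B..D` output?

2

Reachable from D: {A, D, E}.
Reachable from B: {B, C, E, F}.
In D's history but not B's: {A, D} — 2 commits.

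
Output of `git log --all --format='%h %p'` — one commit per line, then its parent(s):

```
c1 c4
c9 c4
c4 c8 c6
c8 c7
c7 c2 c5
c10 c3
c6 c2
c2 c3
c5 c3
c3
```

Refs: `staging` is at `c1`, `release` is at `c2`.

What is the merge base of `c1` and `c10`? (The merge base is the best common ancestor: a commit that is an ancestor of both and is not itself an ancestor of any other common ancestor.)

Ancestors of c1: {c1, c2, c3, c4, c5, c6, c7, c8}.
Ancestors of c10: {c10, c3}.
Common ancestors: {c3}.
The only common ancestor is c3, so it is the merge base.

c3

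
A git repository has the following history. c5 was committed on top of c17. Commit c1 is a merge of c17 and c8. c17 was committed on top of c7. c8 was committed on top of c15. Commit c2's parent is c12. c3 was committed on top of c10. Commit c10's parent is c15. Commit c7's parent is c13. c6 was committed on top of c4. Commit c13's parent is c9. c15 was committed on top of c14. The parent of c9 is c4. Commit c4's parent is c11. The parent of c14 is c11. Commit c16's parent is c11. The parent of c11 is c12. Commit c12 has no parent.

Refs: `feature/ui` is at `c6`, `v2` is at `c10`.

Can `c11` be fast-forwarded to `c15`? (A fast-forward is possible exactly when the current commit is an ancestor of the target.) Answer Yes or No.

A fast-forward from c11 to c15 is possible iff c11 is an ancestor of c15.
Ancestors of c15: {c11, c12, c14, c15}.
c11 is among them, so fast-forward is possible.

Yes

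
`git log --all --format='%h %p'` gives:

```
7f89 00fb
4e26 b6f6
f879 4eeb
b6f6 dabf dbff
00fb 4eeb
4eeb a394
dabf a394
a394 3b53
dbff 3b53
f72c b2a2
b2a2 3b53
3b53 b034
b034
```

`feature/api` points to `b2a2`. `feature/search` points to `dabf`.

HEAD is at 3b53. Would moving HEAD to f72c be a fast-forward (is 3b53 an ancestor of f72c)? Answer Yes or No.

A fast-forward from 3b53 to f72c is possible iff 3b53 is an ancestor of f72c.
Ancestors of f72c: {3b53, b034, b2a2, f72c}.
3b53 is among them, so fast-forward is possible.

Yes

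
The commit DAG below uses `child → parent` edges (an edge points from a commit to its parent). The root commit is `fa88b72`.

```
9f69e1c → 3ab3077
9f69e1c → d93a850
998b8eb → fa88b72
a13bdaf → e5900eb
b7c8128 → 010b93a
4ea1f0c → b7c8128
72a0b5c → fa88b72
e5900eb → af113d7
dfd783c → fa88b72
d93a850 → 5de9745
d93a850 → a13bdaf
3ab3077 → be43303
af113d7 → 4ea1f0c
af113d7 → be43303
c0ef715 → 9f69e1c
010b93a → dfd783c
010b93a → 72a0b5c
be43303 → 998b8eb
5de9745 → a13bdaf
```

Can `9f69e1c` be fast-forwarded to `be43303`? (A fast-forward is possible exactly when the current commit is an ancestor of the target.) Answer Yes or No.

A fast-forward from 9f69e1c to be43303 is possible iff 9f69e1c is an ancestor of be43303.
Ancestors of be43303: {998b8eb, be43303, fa88b72}.
9f69e1c is not among them, so fast-forward is not possible.

No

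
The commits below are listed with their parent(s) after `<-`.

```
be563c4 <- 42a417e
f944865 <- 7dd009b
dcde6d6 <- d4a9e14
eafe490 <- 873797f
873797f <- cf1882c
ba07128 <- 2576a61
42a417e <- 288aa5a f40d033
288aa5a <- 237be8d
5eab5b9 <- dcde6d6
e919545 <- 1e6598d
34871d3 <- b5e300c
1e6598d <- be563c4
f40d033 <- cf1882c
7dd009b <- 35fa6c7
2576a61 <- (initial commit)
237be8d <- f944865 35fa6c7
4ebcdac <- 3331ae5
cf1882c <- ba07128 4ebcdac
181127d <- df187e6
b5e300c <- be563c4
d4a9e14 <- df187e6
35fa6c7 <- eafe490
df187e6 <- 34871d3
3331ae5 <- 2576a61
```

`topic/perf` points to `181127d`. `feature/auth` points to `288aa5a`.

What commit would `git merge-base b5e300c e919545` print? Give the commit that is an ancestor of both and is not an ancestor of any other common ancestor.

be563c4

Ancestors of b5e300c: {237be8d, 2576a61, 288aa5a, 3331ae5, 35fa6c7, 42a417e, 4ebcdac, 7dd009b, 873797f, b5e300c, ba07128, be563c4, cf1882c, eafe490, f40d033, f944865}.
Ancestors of e919545: {1e6598d, 237be8d, 2576a61, 288aa5a, 3331ae5, 35fa6c7, 42a417e, 4ebcdac, 7dd009b, 873797f, ba07128, be563c4, cf1882c, e919545, eafe490, f40d033, f944865}.
Common ancestors: {237be8d, 2576a61, 288aa5a, 3331ae5, 35fa6c7, 42a417e, 4ebcdac, 7dd009b, 873797f, ba07128, be563c4, cf1882c, eafe490, f40d033, f944865}.
Among these, be563c4 is not an ancestor of any other common ancestor — it is the merge base.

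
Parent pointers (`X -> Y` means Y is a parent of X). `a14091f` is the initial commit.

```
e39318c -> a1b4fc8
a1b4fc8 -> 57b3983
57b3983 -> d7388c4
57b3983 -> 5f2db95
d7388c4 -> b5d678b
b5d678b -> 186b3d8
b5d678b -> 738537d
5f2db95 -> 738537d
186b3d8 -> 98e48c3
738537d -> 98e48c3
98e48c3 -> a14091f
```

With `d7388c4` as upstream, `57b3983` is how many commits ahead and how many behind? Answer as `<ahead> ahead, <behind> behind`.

Reachable from 57b3983: {186b3d8, 57b3983, 5f2db95, 738537d, 98e48c3, a14091f, b5d678b, d7388c4}.
Reachable from d7388c4: {186b3d8, 738537d, 98e48c3, a14091f, b5d678b, d7388c4}.
Only in 57b3983's history (ahead): {57b3983, 5f2db95} — 2.
Only in d7388c4's history (behind): {} — 0.

2 ahead, 0 behind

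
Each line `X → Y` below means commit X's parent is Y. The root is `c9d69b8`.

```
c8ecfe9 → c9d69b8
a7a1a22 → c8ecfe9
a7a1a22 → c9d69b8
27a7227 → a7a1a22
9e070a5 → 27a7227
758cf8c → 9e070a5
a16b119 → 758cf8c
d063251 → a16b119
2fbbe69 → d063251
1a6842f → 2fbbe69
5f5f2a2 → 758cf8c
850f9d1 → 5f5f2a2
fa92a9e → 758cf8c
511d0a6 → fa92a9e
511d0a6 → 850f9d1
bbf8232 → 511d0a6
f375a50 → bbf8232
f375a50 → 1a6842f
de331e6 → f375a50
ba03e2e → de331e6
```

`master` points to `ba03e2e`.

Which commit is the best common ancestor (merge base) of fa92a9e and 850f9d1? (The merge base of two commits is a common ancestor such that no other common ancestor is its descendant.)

Ancestors of fa92a9e: {27a7227, 758cf8c, 9e070a5, a7a1a22, c8ecfe9, c9d69b8, fa92a9e}.
Ancestors of 850f9d1: {27a7227, 5f5f2a2, 758cf8c, 850f9d1, 9e070a5, a7a1a22, c8ecfe9, c9d69b8}.
Common ancestors: {27a7227, 758cf8c, 9e070a5, a7a1a22, c8ecfe9, c9d69b8}.
Among these, 758cf8c is not an ancestor of any other common ancestor — it is the merge base.

758cf8c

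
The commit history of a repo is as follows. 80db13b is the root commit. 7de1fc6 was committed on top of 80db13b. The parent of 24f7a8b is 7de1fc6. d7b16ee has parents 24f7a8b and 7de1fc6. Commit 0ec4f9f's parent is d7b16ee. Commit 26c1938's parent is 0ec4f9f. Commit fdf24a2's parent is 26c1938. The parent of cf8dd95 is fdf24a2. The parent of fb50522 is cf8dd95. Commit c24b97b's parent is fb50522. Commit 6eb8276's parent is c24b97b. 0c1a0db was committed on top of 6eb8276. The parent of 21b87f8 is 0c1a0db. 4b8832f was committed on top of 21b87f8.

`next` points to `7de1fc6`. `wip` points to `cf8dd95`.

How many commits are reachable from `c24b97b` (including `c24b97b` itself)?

10

Walking parent pointers from c24b97b: reachable set = {0ec4f9f, 24f7a8b, 26c1938, 7de1fc6, 80db13b, c24b97b, cf8dd95, d7b16ee, fb50522, fdf24a2}.
That is 10 commits.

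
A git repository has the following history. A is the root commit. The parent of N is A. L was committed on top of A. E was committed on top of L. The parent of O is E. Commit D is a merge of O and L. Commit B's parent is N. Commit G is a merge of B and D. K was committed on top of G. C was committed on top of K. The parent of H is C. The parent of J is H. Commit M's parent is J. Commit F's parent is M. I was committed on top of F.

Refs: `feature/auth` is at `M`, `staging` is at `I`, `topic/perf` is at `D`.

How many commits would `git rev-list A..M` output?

12

Reachable from M: {A, B, C, D, E, G, H, J, K, L, M, N, O}.
Reachable from A: {A}.
In M's history but not A's: {B, C, D, E, G, H, J, K, L, M, N, O} — 12 commits.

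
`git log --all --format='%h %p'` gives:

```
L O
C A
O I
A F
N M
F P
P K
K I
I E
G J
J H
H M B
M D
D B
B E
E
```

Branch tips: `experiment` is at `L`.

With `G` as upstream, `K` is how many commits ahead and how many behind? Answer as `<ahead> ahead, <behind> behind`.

2 ahead, 6 behind

Reachable from K: {E, I, K}.
Reachable from G: {B, D, E, G, H, J, M}.
Only in K's history (ahead): {I, K} — 2.
Only in G's history (behind): {B, D, G, H, J, M} — 6.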